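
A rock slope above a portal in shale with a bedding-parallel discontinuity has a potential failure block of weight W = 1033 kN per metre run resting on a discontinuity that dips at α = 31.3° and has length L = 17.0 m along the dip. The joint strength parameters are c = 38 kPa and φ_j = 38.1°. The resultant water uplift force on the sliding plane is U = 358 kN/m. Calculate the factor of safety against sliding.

Resolving the block weight along and normal to the plane and applying the Mohr–Coulomb strength on the joint:
N' = W cosα − U = 1033·cos31.3° − 358 = 524.7 kN/m
Driving force T = W sinα = 1033·sin31.3° = 536.7 kN/m
Resisting force R = c·L + N'·tanφ_j = 38·17.0 + 524.7·tan38.1° = 646.0 + 411.4 = 1057.4 kN/m
FS = R / T = 1057.4 / 536.7 = 1.970

FS = 1.97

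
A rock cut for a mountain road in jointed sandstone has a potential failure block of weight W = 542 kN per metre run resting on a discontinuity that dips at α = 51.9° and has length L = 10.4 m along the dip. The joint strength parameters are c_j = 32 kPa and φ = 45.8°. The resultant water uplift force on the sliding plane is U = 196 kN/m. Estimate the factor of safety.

FS = 1.11

Resolving the block weight along and normal to the plane and applying the Mohr–Coulomb strength on the joint:
N' = W cosα − U = 542·cos51.9° − 196 = 138.4 kN/m
Driving force T = W sinα = 542·sin51.9° = 426.5 kN/m
Resisting force R = c_j·L + N'·tanφ = 32·10.4 + 138.4·tan45.8° = 332.8 + 142.4 = 475.2 kN/m
FS = R / T = 475.2 / 426.5 = 1.114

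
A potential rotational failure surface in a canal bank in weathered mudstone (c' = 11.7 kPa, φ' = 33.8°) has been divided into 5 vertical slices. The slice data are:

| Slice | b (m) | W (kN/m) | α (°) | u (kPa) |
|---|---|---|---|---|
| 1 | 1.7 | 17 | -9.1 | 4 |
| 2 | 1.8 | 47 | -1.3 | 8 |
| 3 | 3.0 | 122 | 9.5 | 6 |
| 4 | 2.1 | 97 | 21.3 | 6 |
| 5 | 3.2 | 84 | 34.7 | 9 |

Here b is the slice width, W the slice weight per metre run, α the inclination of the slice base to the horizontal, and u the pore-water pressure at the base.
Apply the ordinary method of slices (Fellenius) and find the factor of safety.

Ordinary method of slices: FS = Σ[c'·Δl_i + (W_i cosα_i − u_i·Δl_i)·tanφ'] / Σ W_i sinα_i, with Δl_i = b_i / cosα_i.
Slice 1: Δl = 1.7/cos(-9.1°) = 1.722 m; N'_1 = 17·cos(-9.1°) − 4·1.722 = 9.9; c'Δl = 20.14; W sinα = -2.7
Slice 2: Δl = 1.8/cos(-1.3°) = 1.800 m; N'_2 = 47·cos(-1.3°) − 8·1.800 = 32.6; c'Δl = 21.07; W sinα = -1.1
Slice 3: Δl = 3.0/cos9.5° = 3.042 m; N'_3 = 122·cos9.5° − 6·3.042 = 102.1; c'Δl = 35.59; W sinα = 20.1
Slice 4: Δl = 2.1/cos21.3° = 2.254 m; N'_4 = 97·cos21.3° − 6·2.254 = 76.9; c'Δl = 26.37; W sinα = 35.2
Slice 5: Δl = 3.2/cos34.7° = 3.892 m; N'_5 = 84·cos34.7° − 9·3.892 = 34.0; c'Δl = 45.54; W sinα = 47.8
Σc'Δl = 148.7 kN/m; ΣN' = 255.4 kN/m; ΣW sinα = 99.4 kN/m
Resisting = 148.7 + 255.4·tan33.8° = 148.7 + 171.0 = 319.7 kN/m
FS = 319.7 / 99.4 = 3.215

FS = 3.22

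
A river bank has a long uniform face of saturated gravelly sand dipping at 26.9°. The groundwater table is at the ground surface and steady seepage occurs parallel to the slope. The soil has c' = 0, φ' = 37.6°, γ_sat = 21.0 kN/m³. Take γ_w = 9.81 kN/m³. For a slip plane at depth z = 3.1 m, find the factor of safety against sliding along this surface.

With seepage parallel to the slope and the water table at the surface, the effective normal stress on the slip plane uses the buoyant unit weight γ' = γ_sat − γ_w while the driving shear stress uses γ_sat:
FS = [c' + γ' z cos²β tanφ'] / [γ_sat z sinβ cosβ]
(For c' = 0 this reduces to FS = (γ'/γ_sat)·tanφ'/tanβ.)
γ' = 21.0 − 9.81 = 11.19 kN/m³
Numerator = 0.0 + 11.19·3.1·cos²26.9°·tan37.6° = 0.0 + 11.19·3.1·0.7953·0.7701 = 21.246 kPa
Denominator = 21.0·3.1·sin26.9°·cos26.9° = 21.0·3.1·0.4524·0.8918 = 26.267 kPa
FS = 21.246 / 26.267 = 0.809

FS = 0.81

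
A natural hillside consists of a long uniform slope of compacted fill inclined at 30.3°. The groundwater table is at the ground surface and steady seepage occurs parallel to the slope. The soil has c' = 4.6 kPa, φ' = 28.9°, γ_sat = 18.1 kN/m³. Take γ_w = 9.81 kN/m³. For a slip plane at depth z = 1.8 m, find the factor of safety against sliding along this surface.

With seepage parallel to the slope and the water table at the surface, the effective normal stress on the slip plane uses the buoyant unit weight γ' = γ_sat − γ_w while the driving shear stress uses γ_sat:
FS = [c' + γ' z cos²β tanφ'] / [γ_sat z sinβ cosβ]
γ' = 18.1 − 9.81 = 8.29 kN/m³
Numerator = 4.6 + 8.29·1.8·cos²30.3°·tan28.9° = 4.6 + 8.29·1.8·0.7455·0.5520 = 10.741 kPa
Denominator = 18.1·1.8·sin30.3°·cos30.3° = 18.1·1.8·0.5045·0.8634 = 14.192 kPa
FS = 10.741 / 14.192 = 0.757

FS = 0.76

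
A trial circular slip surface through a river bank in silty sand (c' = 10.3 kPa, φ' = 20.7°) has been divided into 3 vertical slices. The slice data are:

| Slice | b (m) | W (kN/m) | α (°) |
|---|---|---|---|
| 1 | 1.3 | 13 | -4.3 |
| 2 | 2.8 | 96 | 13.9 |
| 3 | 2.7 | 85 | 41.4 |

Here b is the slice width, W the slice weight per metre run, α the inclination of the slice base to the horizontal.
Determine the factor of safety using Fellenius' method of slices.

Ordinary method of slices: FS = Σ[c'·Δl_i + (W_i cosα_i)·tanφ'] / Σ W_i sinα_i, with Δl_i = b_i / cosα_i.
Slice 1: Δl = 1.3/cos(-4.3°) = 1.304 m; N'_1 = 13·cos(-4.3°) = 13.0; c'Δl = 13.43; W sinα = -1.0
Slice 2: Δl = 2.8/cos13.9° = 2.884 m; N'_2 = 96·cos13.9° = 93.2; c'Δl = 29.71; W sinα = 23.1
Slice 3: Δl = 2.7/cos41.4° = 3.599 m; N'_3 = 85·cos41.4° = 63.8; c'Δl = 37.07; W sinα = 56.2
Σc'Δl = 80.2 kN/m; ΣN' = 169.9 kN/m; ΣW sinα = 78.3 kN/m
Resisting = 80.2 + 169.9·tan20.7° = 80.2 + 64.2 = 144.4 kN/m
FS = 144.4 / 78.3 = 1.844

FS = 1.84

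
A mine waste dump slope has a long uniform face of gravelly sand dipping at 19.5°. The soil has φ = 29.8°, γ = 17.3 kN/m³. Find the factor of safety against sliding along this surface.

For a dry cohesionless infinite slope the factor of safety is FS = tanφ / tanβ.
FS = tan29.8° / tan19.5° = 0.5727 / 0.3541 = 1.617

FS = 1.62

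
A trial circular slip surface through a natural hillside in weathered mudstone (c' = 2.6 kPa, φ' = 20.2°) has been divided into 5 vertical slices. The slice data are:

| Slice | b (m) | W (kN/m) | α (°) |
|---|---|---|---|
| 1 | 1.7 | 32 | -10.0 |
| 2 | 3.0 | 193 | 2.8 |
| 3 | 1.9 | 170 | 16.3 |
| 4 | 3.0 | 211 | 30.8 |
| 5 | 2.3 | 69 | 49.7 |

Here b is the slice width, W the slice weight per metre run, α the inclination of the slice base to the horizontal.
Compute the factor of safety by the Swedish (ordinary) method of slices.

Ordinary method of slices: FS = Σ[c'·Δl_i + (W_i cosα_i)·tanφ'] / Σ W_i sinα_i, with Δl_i = b_i / cosα_i.
Slice 1: Δl = 1.7/cos(-10.0°) = 1.726 m; N'_1 = 32·cos(-10.0°) = 31.5; c'Δl = 4.49; W sinα = -5.6
Slice 2: Δl = 3.0/cos2.8° = 3.004 m; N'_2 = 193·cos2.8° = 192.8; c'Δl = 7.81; W sinα = 9.4
Slice 3: Δl = 1.9/cos16.3° = 1.980 m; N'_3 = 170·cos16.3° = 163.2; c'Δl = 5.15; W sinα = 47.7
Slice 4: Δl = 3.0/cos30.8° = 3.493 m; N'_4 = 211·cos30.8° = 181.2; c'Δl = 9.08; W sinα = 108.0
Slice 5: Δl = 2.3/cos49.7° = 3.556 m; N'_5 = 69·cos49.7° = 44.6; c'Δl = 9.25; W sinα = 52.6
Σc'Δl = 35.8 kN/m; ΣN' = 613.3 kN/m; ΣW sinα = 212.2 kN/m
Resisting = 35.8 + 613.3·tan20.2° = 35.8 + 225.7 = 261.4 kN/m
FS = 261.4 / 212.2 = 1.232

FS = 1.23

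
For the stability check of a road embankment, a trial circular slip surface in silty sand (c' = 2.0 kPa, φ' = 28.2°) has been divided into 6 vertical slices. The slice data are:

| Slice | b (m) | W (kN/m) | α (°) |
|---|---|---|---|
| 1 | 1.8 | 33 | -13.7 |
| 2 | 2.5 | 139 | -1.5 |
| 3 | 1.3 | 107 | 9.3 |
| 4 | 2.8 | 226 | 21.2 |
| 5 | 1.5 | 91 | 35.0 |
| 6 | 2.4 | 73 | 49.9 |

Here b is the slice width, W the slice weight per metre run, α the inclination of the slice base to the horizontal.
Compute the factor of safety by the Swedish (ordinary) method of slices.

Ordinary method of slices: FS = Σ[c'·Δl_i + (W_i cosα_i)·tanφ'] / Σ W_i sinα_i, with Δl_i = b_i / cosα_i.
Slice 1: Δl = 1.8/cos(-13.7°) = 1.853 m; N'_1 = 33·cos(-13.7°) = 32.1; c'Δl = 3.71; W sinα = -7.8
Slice 2: Δl = 2.5/cos(-1.5°) = 2.501 m; N'_2 = 139·cos(-1.5°) = 139.0; c'Δl = 5.00; W sinα = -3.6
Slice 3: Δl = 1.3/cos9.3° = 1.317 m; N'_3 = 107·cos9.3° = 105.6; c'Δl = 2.63; W sinα = 17.3
Slice 4: Δl = 2.8/cos21.2° = 3.003 m; N'_4 = 226·cos21.2° = 210.7; c'Δl = 6.01; W sinα = 81.7
Slice 5: Δl = 1.5/cos35.0° = 1.831 m; N'_5 = 91·cos35.0° = 74.5; c'Δl = 3.66; W sinα = 52.2
Slice 6: Δl = 2.4/cos49.9° = 3.726 m; N'_6 = 73·cos49.9° = 47.0; c'Δl = 7.45; W sinα = 55.8
Σc'Δl = 28.5 kN/m; ΣN' = 608.9 kN/m; ΣW sinα = 195.6 kN/m
Resisting = 28.5 + 608.9·tan28.2° = 28.5 + 326.5 = 354.9 kN/m
FS = 354.9 / 195.6 = 1.815

FS = 1.81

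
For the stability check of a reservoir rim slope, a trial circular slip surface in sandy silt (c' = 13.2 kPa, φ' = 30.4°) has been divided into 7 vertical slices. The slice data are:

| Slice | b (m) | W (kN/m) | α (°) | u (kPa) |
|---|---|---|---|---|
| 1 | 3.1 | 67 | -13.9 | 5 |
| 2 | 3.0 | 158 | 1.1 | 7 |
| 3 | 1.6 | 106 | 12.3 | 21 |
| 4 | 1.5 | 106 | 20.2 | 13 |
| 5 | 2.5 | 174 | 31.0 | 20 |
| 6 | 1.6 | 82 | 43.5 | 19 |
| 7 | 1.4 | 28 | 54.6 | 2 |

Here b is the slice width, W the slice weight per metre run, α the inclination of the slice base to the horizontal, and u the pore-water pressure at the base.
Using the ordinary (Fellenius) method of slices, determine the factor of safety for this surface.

Ordinary method of slices: FS = Σ[c'·Δl_i + (W_i cosα_i − u_i·Δl_i)·tanφ'] / Σ W_i sinα_i, with Δl_i = b_i / cosα_i.
Slice 1: Δl = 3.1/cos(-13.9°) = 3.194 m; N'_1 = 67·cos(-13.9°) − 5·3.194 = 49.1; c'Δl = 42.15; W sinα = -16.1
Slice 2: Δl = 3.0/cos1.1° = 3.001 m; N'_2 = 158·cos1.1° − 7·3.001 = 137.0; c'Δl = 39.61; W sinα = 3.0
Slice 3: Δl = 1.6/cos12.3° = 1.638 m; N'_3 = 106·cos12.3° − 21·1.638 = 69.2; c'Δl = 21.62; W sinα = 22.6
Slice 4: Δl = 1.5/cos20.2° = 1.598 m; N'_4 = 106·cos20.2° − 13·1.598 = 78.7; c'Δl = 21.10; W sinα = 36.6
Slice 5: Δl = 2.5/cos31.0° = 2.917 m; N'_5 = 174·cos31.0° − 20·2.917 = 90.8; c'Δl = 38.50; W sinα = 89.6
Slice 6: Δl = 1.6/cos43.5° = 2.206 m; N'_6 = 82·cos43.5° − 19·2.206 = 17.6; c'Δl = 29.12; W sinα = 56.4
Slice 7: Δl = 1.4/cos54.6° = 2.417 m; N'_7 = 28·cos54.6° − 2·2.417 = 11.4; c'Δl = 31.90; W sinα = 22.8
Σc'Δl = 224.0 kN/m; ΣN' = 453.7 kN/m; ΣW sinα = 215.0 kN/m
Resisting = 224.0 + 453.7·tan30.4° = 224.0 + 266.2 = 490.2 kN/m
FS = 490.2 / 215.0 = 2.280

FS = 2.28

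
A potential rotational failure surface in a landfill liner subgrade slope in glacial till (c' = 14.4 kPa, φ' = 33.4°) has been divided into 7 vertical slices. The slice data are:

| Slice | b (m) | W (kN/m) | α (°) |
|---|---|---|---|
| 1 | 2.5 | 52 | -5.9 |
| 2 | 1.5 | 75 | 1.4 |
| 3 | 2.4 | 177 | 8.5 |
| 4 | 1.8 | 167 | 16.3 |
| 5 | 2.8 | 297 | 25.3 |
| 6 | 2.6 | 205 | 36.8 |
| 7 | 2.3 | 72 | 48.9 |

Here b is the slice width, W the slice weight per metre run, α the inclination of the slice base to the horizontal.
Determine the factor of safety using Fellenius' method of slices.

Ordinary method of slices: FS = Σ[c'·Δl_i + (W_i cosα_i)·tanφ'] / Σ W_i sinα_i, with Δl_i = b_i / cosα_i.
Slice 1: Δl = 2.5/cos(-5.9°) = 2.513 m; N'_1 = 52·cos(-5.9°) = 51.7; c'Δl = 36.19; W sinα = -5.3
Slice 2: Δl = 1.5/cos1.4° = 1.500 m; N'_2 = 75·cos1.4° = 75.0; c'Δl = 21.61; W sinα = 1.8
Slice 3: Δl = 2.4/cos8.5° = 2.427 m; N'_3 = 177·cos8.5° = 175.1; c'Δl = 34.94; W sinα = 26.2
Slice 4: Δl = 1.8/cos16.3° = 1.875 m; N'_4 = 167·cos16.3° = 160.3; c'Δl = 27.01; W sinα = 46.9
Slice 5: Δl = 2.8/cos25.3° = 3.097 m; N'_5 = 297·cos25.3° = 268.5; c'Δl = 44.60; W sinα = 126.9
Slice 6: Δl = 2.6/cos36.8° = 3.247 m; N'_6 = 205·cos36.8° = 164.1; c'Δl = 46.76; W sinα = 122.8
Slice 7: Δl = 2.3/cos48.9° = 3.499 m; N'_7 = 72·cos48.9° = 47.3; c'Δl = 50.38; W sinα = 54.3
Σc'Δl = 261.5 kN/m; ΣN' = 942.0 kN/m; ΣW sinα = 373.5 kN/m
Resisting = 261.5 + 942.0·tan33.4° = 261.5 + 621.2 = 882.6 kN/m
FS = 882.6 / 373.5 = 2.363

FS = 2.36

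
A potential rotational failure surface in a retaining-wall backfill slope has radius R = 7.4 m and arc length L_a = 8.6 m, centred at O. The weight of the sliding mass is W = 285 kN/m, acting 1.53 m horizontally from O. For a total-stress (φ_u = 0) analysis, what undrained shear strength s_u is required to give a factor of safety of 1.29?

FS = s_u·L_a·R / (W·d), so s_u = FS·W·d / (L_a·R).
s_u = 1.29·285·1.53 / (8.60·7.4) = 562.5 / 63.64 = 8.84 kPa

s_u = 8.8 kPa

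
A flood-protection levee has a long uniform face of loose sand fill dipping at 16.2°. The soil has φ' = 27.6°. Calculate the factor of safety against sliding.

FS = 1.80

For a dry cohesionless infinite slope the factor of safety is FS = tanφ' / tanβ.
FS = tan27.6° / tan16.2° = 0.5228 / 0.2905 = 1.799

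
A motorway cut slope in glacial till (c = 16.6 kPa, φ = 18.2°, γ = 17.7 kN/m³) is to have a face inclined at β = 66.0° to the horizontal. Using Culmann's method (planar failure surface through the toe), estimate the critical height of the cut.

H_c = 9.92 m

Culmann's analysis gives the critical failure plane at α_cr = (β + φ)/2 = (66.0 + 18.2)/2 = 42.1°, and the critical height
H_c = (4c/γ) · sinβ cosφ / [1 − cos(β − φ)]
    = (4·16.6/17.7) · sin66.0°·cos18.2° / [1 − cos(47.8°)]
    = 3.751 · 0.9135·0.9500 / [1 − 0.6717]
    = 3.751 · 0.8678 / 0.3283
    = 9.92 m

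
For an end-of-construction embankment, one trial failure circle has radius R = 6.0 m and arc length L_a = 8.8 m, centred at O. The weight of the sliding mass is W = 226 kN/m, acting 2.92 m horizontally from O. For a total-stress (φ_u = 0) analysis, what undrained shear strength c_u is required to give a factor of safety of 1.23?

FS = c_u·L_a·R / (W·d), so c_u = FS·W·d / (L_a·R).
c_u = 1.23·226·2.92 / (8.80·6.0) = 811.7 / 52.80 = 15.37 kPa

c_u = 15.4 kPa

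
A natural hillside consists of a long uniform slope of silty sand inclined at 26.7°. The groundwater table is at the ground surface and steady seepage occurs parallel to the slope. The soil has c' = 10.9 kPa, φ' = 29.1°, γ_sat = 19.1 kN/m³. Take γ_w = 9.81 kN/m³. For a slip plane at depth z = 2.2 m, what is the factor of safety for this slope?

FS = 1.18

With seepage parallel to the slope and the water table at the surface, the effective normal stress on the slip plane uses the buoyant unit weight γ' = γ_sat − γ_w while the driving shear stress uses γ_sat:
FS = [c' + γ' z cos²β tanφ'] / [γ_sat z sinβ cosβ]
γ' = 19.1 − 9.81 = 9.29 kN/m³
Numerator = 10.9 + 9.29·2.2·cos²26.7°·tan29.1° = 10.9 + 9.29·2.2·0.7981·0.5566 = 19.979 kPa
Denominator = 19.1·2.2·sin26.7°·cos26.7° = 19.1·2.2·0.4493·0.8934 = 16.867 kPa
FS = 19.979 / 16.867 = 1.184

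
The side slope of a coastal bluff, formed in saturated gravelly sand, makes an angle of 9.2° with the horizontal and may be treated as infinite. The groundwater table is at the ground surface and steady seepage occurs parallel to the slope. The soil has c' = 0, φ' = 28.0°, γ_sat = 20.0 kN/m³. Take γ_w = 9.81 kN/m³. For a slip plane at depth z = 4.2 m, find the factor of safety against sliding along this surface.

With seepage parallel to the slope and the water table at the surface, the effective normal stress on the slip plane uses the buoyant unit weight γ' = γ_sat − γ_w while the driving shear stress uses γ_sat:
FS = [c' + γ' z cos²β tanφ'] / [γ_sat z sinβ cosβ]
(For c' = 0 this reduces to FS = (γ'/γ_sat)·tanφ'/tanβ.)
γ' = 20.0 − 9.81 = 10.19 kN/m³
Numerator = 0.0 + 10.19·4.2·cos²9.2°·tan28.0° = 0.0 + 10.19·4.2·0.9744·0.5317 = 22.174 kPa
Denominator = 20.0·4.2·sin9.2°·cos9.2° = 20.0·4.2·0.1599·0.9871 = 13.257 kPa
FS = 22.174 / 13.257 = 1.673

FS = 1.67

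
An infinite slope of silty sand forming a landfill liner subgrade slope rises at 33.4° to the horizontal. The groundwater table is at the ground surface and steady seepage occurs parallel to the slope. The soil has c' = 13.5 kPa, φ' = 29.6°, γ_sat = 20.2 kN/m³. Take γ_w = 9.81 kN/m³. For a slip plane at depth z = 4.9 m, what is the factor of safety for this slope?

FS = 0.74

With seepage parallel to the slope and the water table at the surface, the effective normal stress on the slip plane uses the buoyant unit weight γ' = γ_sat − γ_w while the driving shear stress uses γ_sat:
FS = [c' + γ' z cos²β tanφ'] / [γ_sat z sinβ cosβ]
γ' = 20.2 − 9.81 = 10.39 kN/m³
Numerator = 13.5 + 10.39·4.9·cos²33.4°·tan29.6° = 13.5 + 10.39·4.9·0.6970·0.5681 = 33.657 kPa
Denominator = 20.2·4.9·sin33.4°·cos33.4° = 20.2·4.9·0.5505·0.8348 = 45.488 kPa
FS = 33.657 / 45.488 = 0.740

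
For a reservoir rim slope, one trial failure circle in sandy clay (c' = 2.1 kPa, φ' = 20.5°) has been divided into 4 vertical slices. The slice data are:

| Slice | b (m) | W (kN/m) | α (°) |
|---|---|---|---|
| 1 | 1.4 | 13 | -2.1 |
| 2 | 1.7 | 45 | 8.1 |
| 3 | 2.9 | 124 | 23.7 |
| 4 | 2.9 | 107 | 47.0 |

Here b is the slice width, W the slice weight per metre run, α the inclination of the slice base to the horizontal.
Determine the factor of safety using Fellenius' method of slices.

FS = 0.85

Ordinary method of slices: FS = Σ[c'·Δl_i + (W_i cosα_i)·tanφ'] / Σ W_i sinα_i, with Δl_i = b_i / cosα_i.
Slice 1: Δl = 1.4/cos(-2.1°) = 1.401 m; N'_1 = 13·cos(-2.1°) = 13.0; c'Δl = 2.94; W sinα = -0.5
Slice 2: Δl = 1.7/cos8.1° = 1.717 m; N'_2 = 45·cos8.1° = 44.6; c'Δl = 3.61; W sinα = 6.3
Slice 3: Δl = 2.9/cos23.7° = 3.167 m; N'_3 = 124·cos23.7° = 113.5; c'Δl = 6.65; W sinα = 49.8
Slice 4: Δl = 2.9/cos47.0° = 4.252 m; N'_4 = 107·cos47.0° = 73.0; c'Δl = 8.93; W sinα = 78.3
Σc'Δl = 22.1 kN/m; ΣN' = 244.1 kN/m; ΣW sinα = 134.0 kN/m
Resisting = 22.1 + 244.1·tan20.5° = 22.1 + 91.2 = 113.4 kN/m
FS = 113.4 / 134.0 = 0.846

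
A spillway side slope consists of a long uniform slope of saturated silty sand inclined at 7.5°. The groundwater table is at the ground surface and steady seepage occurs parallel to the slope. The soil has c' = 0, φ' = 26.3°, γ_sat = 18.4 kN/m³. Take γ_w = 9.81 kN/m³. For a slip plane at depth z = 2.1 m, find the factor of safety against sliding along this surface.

With seepage parallel to the slope and the water table at the surface, the effective normal stress on the slip plane uses the buoyant unit weight γ' = γ_sat − γ_w while the driving shear stress uses γ_sat:
FS = [c' + γ' z cos²β tanφ'] / [γ_sat z sinβ cosβ]
(For c' = 0 this reduces to FS = (γ'/γ_sat)·tanφ'/tanβ.)
γ' = 18.4 − 9.81 = 8.59 kN/m³
Numerator = 0.0 + 8.59·2.1·cos²7.5°·tan26.3° = 0.0 + 8.59·2.1·0.9830·0.4942 = 8.764 kPa
Denominator = 18.4·2.1·sin7.5°·cos7.5° = 18.4·2.1·0.1305·0.9914 = 5.000 kPa
FS = 8.764 / 5.000 = 1.753

FS = 1.75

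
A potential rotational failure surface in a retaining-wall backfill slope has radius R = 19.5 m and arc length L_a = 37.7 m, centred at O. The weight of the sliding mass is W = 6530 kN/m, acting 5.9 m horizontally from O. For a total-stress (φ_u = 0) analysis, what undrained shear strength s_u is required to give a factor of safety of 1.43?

FS = s_u·L_a·R / (W·d), so s_u = FS·W·d / (L_a·R).
s_u = 1.43·6530·5.9 / (37.70·19.5) = 55093.6 / 735.15 = 74.94 kPa

s_u = 74.9 kPa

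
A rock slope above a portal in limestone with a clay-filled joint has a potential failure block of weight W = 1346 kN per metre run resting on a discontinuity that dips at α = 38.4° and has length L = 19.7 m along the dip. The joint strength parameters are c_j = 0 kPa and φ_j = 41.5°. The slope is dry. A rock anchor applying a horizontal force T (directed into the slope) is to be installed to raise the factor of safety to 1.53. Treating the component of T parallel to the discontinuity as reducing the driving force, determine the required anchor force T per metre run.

T = 198 kN/m

Resolving forces along and normal to the sliding plane, with the horizontal anchor force T adding T·sinα to the effective normal force and T·cosα acting up the plane against the driving force:
FS = [c_jL + (W cosα + T sinα) tanφ_j] / [W sinα − T cosα]
Without the anchor: N' = 1054.9 kN/m, driving T_d = 836.1 kN/m, resisting R = 0·19.7 + 1054.9·tan41.5° = 933.3 kN/m, FS = 1.12.
Setting FS = 1.53 and solving for T:
1.53·(836.1 − T cos38.4°) = 933.3 + T sin38.4°·tan41.5°
T·(sin38.4°·tan41.5° + 1.53·cos38.4°) = 1.53·836.1 − 933.3
T·(0.6211·0.8847 + 1.53·0.7837) = 1279.2 − 933.3 = 345.9
T·1.7486 = 345.9
T = 197.8 kN/m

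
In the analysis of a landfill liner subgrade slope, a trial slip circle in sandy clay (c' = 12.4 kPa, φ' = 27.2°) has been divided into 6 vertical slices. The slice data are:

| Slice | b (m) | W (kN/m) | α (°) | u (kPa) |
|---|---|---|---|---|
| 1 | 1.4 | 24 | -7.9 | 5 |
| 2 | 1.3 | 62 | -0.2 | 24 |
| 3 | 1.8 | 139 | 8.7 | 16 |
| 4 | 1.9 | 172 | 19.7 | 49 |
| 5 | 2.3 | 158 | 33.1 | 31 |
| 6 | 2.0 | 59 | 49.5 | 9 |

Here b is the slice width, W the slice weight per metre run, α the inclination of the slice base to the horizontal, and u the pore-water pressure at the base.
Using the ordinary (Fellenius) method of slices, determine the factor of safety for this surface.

Ordinary method of slices: FS = Σ[c'·Δl_i + (W_i cosα_i − u_i·Δl_i)·tanφ'] / Σ W_i sinα_i, with Δl_i = b_i / cosα_i.
Slice 1: Δl = 1.4/cos(-7.9°) = 1.413 m; N'_1 = 24·cos(-7.9°) − 5·1.413 = 16.7; c'Δl = 17.53; W sinα = -3.3
Slice 2: Δl = 1.3/cos(-0.2°) = 1.300 m; N'_2 = 62·cos(-0.2°) − 24·1.300 = 30.8; c'Δl = 16.12; W sinα = -0.2
Slice 3: Δl = 1.8/cos8.7° = 1.821 m; N'_3 = 139·cos8.7° − 16·1.821 = 108.3; c'Δl = 22.58; W sinα = 21.0
Slice 4: Δl = 1.9/cos19.7° = 2.018 m; N'_4 = 172·cos19.7° − 49·2.018 = 63.0; c'Δl = 25.02; W sinα = 58.0
Slice 5: Δl = 2.3/cos33.1° = 2.746 m; N'_5 = 158·cos33.1° − 31·2.746 = 47.2; c'Δl = 34.04; W sinα = 86.3
Slice 6: Δl = 2.0/cos49.5° = 3.080 m; N'_6 = 59·cos49.5° − 9·3.080 = 10.6; c'Δl = 38.19; W sinα = 44.9
Σc'Δl = 153.5 kN/m; ΣN' = 276.7 kN/m; ΣW sinα = 206.6 kN/m
Resisting = 153.5 + 276.7·tan27.2° = 153.5 + 142.2 = 295.7 kN/m
FS = 295.7 / 206.6 = 1.431

FS = 1.43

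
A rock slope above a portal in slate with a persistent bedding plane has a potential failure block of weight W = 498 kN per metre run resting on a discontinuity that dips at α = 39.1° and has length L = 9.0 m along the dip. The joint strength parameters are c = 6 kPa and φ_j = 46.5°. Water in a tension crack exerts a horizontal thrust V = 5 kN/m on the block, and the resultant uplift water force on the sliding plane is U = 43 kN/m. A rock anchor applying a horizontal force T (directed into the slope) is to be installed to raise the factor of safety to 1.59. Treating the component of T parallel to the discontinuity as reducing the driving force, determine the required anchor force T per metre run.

Resolving forces along and normal to the sliding plane, with the horizontal anchor force T adding T·sinα to the effective normal force and T·cosα acting up the plane against the driving force:
FS = [cL + (W cosα − U − V sinα + T sinα) tanφ_j] / [W sinα + V cosα − T cosα]
Without the anchor: N' = 340.3 kN/m, driving T_d = 318.0 kN/m, resisting R = 6·9.0 + 340.3·tan46.5° = 412.6 kN/m, FS = 1.30.
Setting FS = 1.59 and solving for T:
1.59·(318.0 − T cos39.1°) = 412.6 + T sin39.1°·tan46.5°
T·(sin39.1°·tan46.5° + 1.59·cos39.1°) = 1.59·318.0 − 412.6
T·(0.6307·1.0538 + 1.59·0.7760) = 505.6 − 412.6 = 92.9
T·1.8985 = 92.9
T = 48.9 kN/m

T = 49 kN/m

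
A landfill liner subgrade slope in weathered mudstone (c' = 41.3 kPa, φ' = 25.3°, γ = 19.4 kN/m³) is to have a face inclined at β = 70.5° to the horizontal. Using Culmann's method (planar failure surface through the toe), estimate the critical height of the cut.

Culmann's analysis gives the critical failure plane at α_cr = (β + φ')/2 = (70.5 + 25.3)/2 = 47.9°, and the critical height
H_c = (4c'/γ) · sinβ cosφ' / [1 − cos(β − φ')]
    = (4·41.3/19.4) · sin70.5°·cos25.3° / [1 − cos(45.2°)]
    = 8.515 · 0.9426·0.9041 / [1 − 0.7046]
    = 8.515 · 0.8522 / 0.2954
    = 24.57 m

H_c = 24.57 m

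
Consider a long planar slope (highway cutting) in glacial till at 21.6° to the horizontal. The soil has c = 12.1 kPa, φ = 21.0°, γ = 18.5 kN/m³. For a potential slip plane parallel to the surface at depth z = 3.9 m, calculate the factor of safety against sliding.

FS = 1.46

For an infinite slope with a slip plane parallel to the surface (no pore pressure): FS = [c + γz cos²β tanφ] / [γz sinβ cosβ].
γz = 18.5·3.9 = 72.15 kN/m²
Numerator = 12.1 + 72.15·cos²21.6°·tan21.0° = 12.1 + 72.15·0.8645·0.3839 = 36.043 kPa
Denominator = 72.15·sin21.6°·cos21.6° = 72.15·0.3681·0.9298 = 24.695 kPa
FS = 36.043 / 24.695 = 1.460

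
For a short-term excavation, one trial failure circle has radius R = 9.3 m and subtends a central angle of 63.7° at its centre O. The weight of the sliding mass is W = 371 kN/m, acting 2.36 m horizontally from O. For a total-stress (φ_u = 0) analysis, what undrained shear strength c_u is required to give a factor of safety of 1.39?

FS = c_u·L_a·R / (W·d), so c_u = FS·W·d / (L_a·R).
Arc length L_a = R·θ = 9.3·(63.7°·π/180) = 9.3·1.1118 = 10.34 m
c_u = 1.39·371·2.36 / (10.34·9.3) = 1217.0 / 96.16 = 12.66 kPa

c_u = 12.7 kPa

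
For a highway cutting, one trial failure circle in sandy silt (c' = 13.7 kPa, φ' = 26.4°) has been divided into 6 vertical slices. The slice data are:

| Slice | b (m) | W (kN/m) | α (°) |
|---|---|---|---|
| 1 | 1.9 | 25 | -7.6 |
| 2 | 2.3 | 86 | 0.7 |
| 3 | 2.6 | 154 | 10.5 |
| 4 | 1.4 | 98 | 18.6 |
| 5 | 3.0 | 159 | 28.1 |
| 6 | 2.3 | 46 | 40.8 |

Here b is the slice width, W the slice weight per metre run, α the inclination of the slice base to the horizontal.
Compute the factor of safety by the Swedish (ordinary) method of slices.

Ordinary method of slices: FS = Σ[c'·Δl_i + (W_i cosα_i)·tanφ'] / Σ W_i sinα_i, with Δl_i = b_i / cosα_i.
Slice 1: Δl = 1.9/cos(-7.6°) = 1.917 m; N'_1 = 25·cos(-7.6°) = 24.8; c'Δl = 26.26; W sinα = -3.3
Slice 2: Δl = 2.3/cos0.7° = 2.300 m; N'_2 = 86·cos0.7° = 86.0; c'Δl = 31.51; W sinα = 1.1
Slice 3: Δl = 2.6/cos10.5° = 2.644 m; N'_3 = 154·cos10.5° = 151.4; c'Δl = 36.23; W sinα = 28.1
Slice 4: Δl = 1.4/cos18.6° = 1.477 m; N'_4 = 98·cos18.6° = 92.9; c'Δl = 20.24; W sinα = 31.3
Slice 5: Δl = 3.0/cos28.1° = 3.401 m; N'_5 = 159·cos28.1° = 140.3; c'Δl = 46.59; W sinα = 74.9
Slice 6: Δl = 2.3/cos40.8° = 3.038 m; N'_6 = 46·cos40.8° = 34.8; c'Δl = 41.63; W sinα = 30.1
Σc'Δl = 202.5 kN/m; ΣN' = 530.2 kN/m; ΣW sinα = 162.0 kN/m
Resisting = 202.5 + 530.2·tan26.4° = 202.5 + 263.2 = 465.6 kN/m
FS = 465.6 / 162.0 = 2.874

FS = 2.87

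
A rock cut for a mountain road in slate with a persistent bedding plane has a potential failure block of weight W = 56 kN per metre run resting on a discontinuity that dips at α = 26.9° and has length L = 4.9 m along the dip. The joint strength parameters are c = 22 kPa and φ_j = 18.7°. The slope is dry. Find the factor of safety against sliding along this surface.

FS = 4.92

Resolving the block weight along and normal to the plane and applying the Mohr–Coulomb strength on the joint:
N' = W cosα = 56·cos26.9° = 49.9 kN/m
Driving force T = W sinα = 56·sin26.9° = 25.3 kN/m
Resisting force R = c·L + N'·tanφ_j = 22·4.9 + 49.9·tan18.7° = 107.8 + 16.9 = 124.7 kN/m
FS = R / T = 124.7 / 25.3 = 4.922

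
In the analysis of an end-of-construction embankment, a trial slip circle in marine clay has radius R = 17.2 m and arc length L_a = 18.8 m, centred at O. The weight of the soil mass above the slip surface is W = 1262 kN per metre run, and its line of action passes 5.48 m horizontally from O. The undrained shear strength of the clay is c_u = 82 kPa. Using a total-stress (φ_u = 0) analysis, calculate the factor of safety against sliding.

Taking moments about the centre O, the resisting moment is provided by the undrained shear strength acting along the arc:
M_R = c_u·L_a·R = 82·18.80·17.2 = 26515.5 kN·m/m
M_D = W·d = 1262·5.48 = 6915.8 kN·m/m
FS = M_R / M_D = 26515.5 / 6915.8 = 3.834

FS = 3.83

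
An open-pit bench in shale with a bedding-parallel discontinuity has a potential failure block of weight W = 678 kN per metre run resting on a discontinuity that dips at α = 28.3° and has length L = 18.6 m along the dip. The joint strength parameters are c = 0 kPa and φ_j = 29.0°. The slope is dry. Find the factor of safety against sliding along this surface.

Resolving the block weight along and normal to the plane and applying the Mohr–Coulomb strength on the joint:
N' = W cosα = 678·cos28.3° = 597.0 kN/m
Driving force T = W sinα = 678·sin28.3° = 321.4 kN/m
Resisting force R = c·L + N'·tanφ_j = 0·18.6 + 597.0·tan29.0° = 0.0 + 330.9 = 330.9 kN/m
FS = R / T = 330.9 / 321.4 = 1.029

FS = 1.03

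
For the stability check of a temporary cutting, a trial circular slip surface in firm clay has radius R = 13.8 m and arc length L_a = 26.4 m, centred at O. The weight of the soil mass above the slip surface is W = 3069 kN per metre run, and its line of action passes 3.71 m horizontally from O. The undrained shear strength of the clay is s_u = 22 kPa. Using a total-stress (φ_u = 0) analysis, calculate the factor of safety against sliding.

Taking moments about the centre O, the resisting moment is provided by the undrained shear strength acting along the arc:
M_R = s_u·L_a·R = 22·26.40·13.8 = 8015.0 kN·m/m
M_D = W·d = 3069·3.71 = 11386.0 kN·m/m
FS = M_R / M_D = 8015.0 / 11386.0 = 0.704

FS = 0.70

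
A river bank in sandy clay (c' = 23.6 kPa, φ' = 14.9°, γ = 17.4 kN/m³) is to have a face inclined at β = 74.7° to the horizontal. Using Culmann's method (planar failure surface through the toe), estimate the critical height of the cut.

H_c = 10.18 m

Culmann's analysis gives the critical failure plane at α_cr = (β + φ')/2 = (74.7 + 14.9)/2 = 44.8°, and the critical height
H_c = (4c'/γ) · sinβ cosφ' / [1 − cos(β − φ')]
    = (4·23.6/17.4) · sin74.7°·cos14.9° / [1 − cos(59.8°)]
    = 5.425 · 0.9646·0.9664 / [1 − 0.5030]
    = 5.425 · 0.9321 / 0.4970
    = 10.18 m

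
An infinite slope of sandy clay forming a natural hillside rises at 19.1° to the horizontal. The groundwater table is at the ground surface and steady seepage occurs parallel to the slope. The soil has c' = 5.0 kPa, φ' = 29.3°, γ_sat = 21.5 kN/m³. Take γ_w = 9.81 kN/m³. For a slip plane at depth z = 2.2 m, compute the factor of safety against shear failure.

FS = 1.22

With seepage parallel to the slope and the water table at the surface, the effective normal stress on the slip plane uses the buoyant unit weight γ' = γ_sat − γ_w while the driving shear stress uses γ_sat:
FS = [c' + γ' z cos²β tanφ'] / [γ_sat z sinβ cosβ]
γ' = 21.5 − 9.81 = 11.69 kN/m³
Numerator = 5.0 + 11.69·2.2·cos²19.1°·tan29.3° = 5.0 + 11.69·2.2·0.8929·0.5612 = 17.887 kPa
Denominator = 21.5·2.2·sin19.1°·cos19.1° = 21.5·2.2·0.3272·0.9449 = 14.625 kPa
FS = 17.887 / 14.625 = 1.223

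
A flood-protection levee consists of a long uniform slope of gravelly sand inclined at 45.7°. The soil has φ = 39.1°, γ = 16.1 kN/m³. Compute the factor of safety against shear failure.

FS = 0.79

For a dry cohesionless infinite slope the factor of safety is FS = tanφ / tanβ.
FS = tan39.1° / tan45.7° = 0.8127 / 1.0247 = 0.793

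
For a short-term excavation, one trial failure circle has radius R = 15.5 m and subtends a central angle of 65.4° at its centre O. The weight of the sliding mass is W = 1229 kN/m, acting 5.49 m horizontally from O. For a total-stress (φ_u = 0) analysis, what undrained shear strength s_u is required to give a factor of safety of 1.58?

s_u = 38.9 kPa

FS = s_u·L_a·R / (W·d), so s_u = FS·W·d / (L_a·R).
Arc length L_a = R·θ = 15.5·(65.4°·π/180) = 15.5·1.1414 = 17.69 m
s_u = 1.58·1229·5.49 / (17.69·15.5) = 10660.6 / 274.23 = 38.87 kPa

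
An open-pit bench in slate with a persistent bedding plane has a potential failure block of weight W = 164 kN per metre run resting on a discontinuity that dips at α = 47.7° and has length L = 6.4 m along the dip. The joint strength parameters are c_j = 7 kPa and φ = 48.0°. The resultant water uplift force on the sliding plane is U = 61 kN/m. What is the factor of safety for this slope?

Resolving the block weight along and normal to the plane and applying the Mohr–Coulomb strength on the joint:
N' = W cosα − U = 164·cos47.7° − 61 = 49.4 kN/m
Driving force T = W sinα = 164·sin47.7° = 121.3 kN/m
Resisting force R = c_j·L + N'·tanφ = 7·6.4 + 49.4·tan48.0° = 44.8 + 54.8 = 99.6 kN/m
FS = R / T = 99.6 / 121.3 = 0.821

FS = 0.82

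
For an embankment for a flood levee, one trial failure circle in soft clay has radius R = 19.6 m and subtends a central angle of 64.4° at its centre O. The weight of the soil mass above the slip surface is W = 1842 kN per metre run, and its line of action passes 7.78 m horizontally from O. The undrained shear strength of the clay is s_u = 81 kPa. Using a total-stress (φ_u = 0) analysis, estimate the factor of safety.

Taking moments about the centre O, the resisting moment is provided by the undrained shear strength acting along the arc:
Arc length L_a = R·θ = 19.6·(64.4°·π/180) = 19.6·1.1240 = 22.03 m
M_R = s_u·L_a·R = 81·22.03·19.6 = 34975.2 kN·m/m
M_D = W·d = 1842·7.78 = 14330.8 kN·m/m
FS = M_R / M_D = 34975.2 / 14330.8 = 2.441

FS = 2.44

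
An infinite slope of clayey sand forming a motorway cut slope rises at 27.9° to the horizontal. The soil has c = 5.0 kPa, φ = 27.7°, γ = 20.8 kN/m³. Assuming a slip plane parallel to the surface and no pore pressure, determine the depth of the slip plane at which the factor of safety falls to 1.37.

Setting FS = 1.37 in FS = [c + γz cos²β tanφ] / [γz sinβ cosβ] and solving for z:
z = c / [γ cosβ (FS·sinβ − cosβ·tanφ)]
  = 5.0 / [20.8·cos27.9°·(1.37·sin27.9° − cos27.9°·tan27.7°)]
  = 5.0 / [20.8·0.8838·(1.37·0.4679 − 0.8838·0.5250)]
  = 5.0 / 3.2551 = 1.536 m

z = 1.54 m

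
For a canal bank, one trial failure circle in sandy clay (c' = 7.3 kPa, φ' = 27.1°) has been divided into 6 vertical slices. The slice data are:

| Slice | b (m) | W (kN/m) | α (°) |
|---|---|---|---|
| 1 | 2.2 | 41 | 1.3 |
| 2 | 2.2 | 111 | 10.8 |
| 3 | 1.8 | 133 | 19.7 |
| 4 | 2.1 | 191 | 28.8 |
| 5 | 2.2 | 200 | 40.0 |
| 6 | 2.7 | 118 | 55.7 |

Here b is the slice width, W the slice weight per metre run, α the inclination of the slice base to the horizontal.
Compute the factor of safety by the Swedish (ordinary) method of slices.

Ordinary method of slices: FS = Σ[c'·Δl_i + (W_i cosα_i)·tanφ'] / Σ W_i sinα_i, with Δl_i = b_i / cosα_i.
Slice 1: Δl = 2.2/cos1.3° = 2.201 m; N'_1 = 41·cos1.3° = 41.0; c'Δl = 16.06; W sinα = 0.9
Slice 2: Δl = 2.2/cos10.8° = 2.240 m; N'_2 = 111·cos10.8° = 109.0; c'Δl = 16.35; W sinα = 20.8
Slice 3: Δl = 1.8/cos19.7° = 1.912 m; N'_3 = 133·cos19.7° = 125.2; c'Δl = 13.96; W sinα = 44.8
Slice 4: Δl = 2.1/cos28.8° = 2.396 m; N'_4 = 191·cos28.8° = 167.4; c'Δl = 17.49; W sinα = 92.0
Slice 5: Δl = 2.2/cos40.0° = 2.872 m; N'_5 = 200·cos40.0° = 153.2; c'Δl = 20.96; W sinα = 128.6
Slice 6: Δl = 2.7/cos55.7° = 4.791 m; N'_6 = 118·cos55.7° = 66.5; c'Δl = 34.98; W sinα = 97.5
Σc'Δl = 119.8 kN/m; ΣN' = 662.3 kN/m; ΣW sinα = 384.6 kN/m
Resisting = 119.8 + 662.3·tan27.1° = 119.8 + 338.9 = 458.7 kN/m
FS = 458.7 / 384.6 = 1.193

FS = 1.19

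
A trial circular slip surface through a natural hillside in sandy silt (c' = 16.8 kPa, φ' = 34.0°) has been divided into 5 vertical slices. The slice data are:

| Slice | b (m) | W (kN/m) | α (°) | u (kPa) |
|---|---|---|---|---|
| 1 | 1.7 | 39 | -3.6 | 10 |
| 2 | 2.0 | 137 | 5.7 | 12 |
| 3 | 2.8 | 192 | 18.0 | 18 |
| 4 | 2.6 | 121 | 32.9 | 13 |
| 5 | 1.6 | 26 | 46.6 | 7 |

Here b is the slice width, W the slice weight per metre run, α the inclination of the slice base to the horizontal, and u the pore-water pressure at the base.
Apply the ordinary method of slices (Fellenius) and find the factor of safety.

FS = 2.73

Ordinary method of slices: FS = Σ[c'·Δl_i + (W_i cosα_i − u_i·Δl_i)·tanφ'] / Σ W_i sinα_i, with Δl_i = b_i / cosα_i.
Slice 1: Δl = 1.7/cos(-3.6°) = 1.703 m; N'_1 = 39·cos(-3.6°) − 10·1.703 = 21.9; c'Δl = 28.62; W sinα = -2.4
Slice 2: Δl = 2.0/cos5.7° = 2.010 m; N'_2 = 137·cos5.7° − 12·2.010 = 112.2; c'Δl = 33.77; W sinα = 13.6
Slice 3: Δl = 2.8/cos18.0° = 2.944 m; N'_3 = 192·cos18.0° − 18·2.944 = 129.6; c'Δl = 49.46; W sinα = 59.3
Slice 4: Δl = 2.6/cos32.9° = 3.097 m; N'_4 = 121·cos32.9° − 13·3.097 = 61.3; c'Δl = 52.02; W sinα = 65.7
Slice 5: Δl = 1.6/cos46.6° = 2.329 m; N'_5 = 26·cos46.6° − 7·2.329 = 1.6; c'Δl = 39.12; W sinα = 18.9
Σc'Δl = 203.0 kN/m; ΣN' = 326.6 kN/m; ΣW sinα = 155.1 kN/m
Resisting = 203.0 + 326.6·tan34.0° = 203.0 + 220.3 = 423.3 kN/m
FS = 423.3 / 155.1 = 2.729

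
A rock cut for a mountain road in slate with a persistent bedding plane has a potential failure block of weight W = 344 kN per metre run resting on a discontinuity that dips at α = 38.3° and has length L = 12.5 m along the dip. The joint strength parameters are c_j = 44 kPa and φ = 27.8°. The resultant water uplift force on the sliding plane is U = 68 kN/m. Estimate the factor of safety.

FS = 3.08

Resolving the block weight along and normal to the plane and applying the Mohr–Coulomb strength on the joint:
N' = W cosα − U = 344·cos38.3° − 68 = 202.0 kN/m
Driving force T = W sinα = 344·sin38.3° = 213.2 kN/m
Resisting force R = c_j·L + N'·tanφ = 44·12.5 + 202.0·tan27.8° = 550.0 + 106.5 = 656.5 kN/m
FS = R / T = 656.5 / 213.2 = 3.079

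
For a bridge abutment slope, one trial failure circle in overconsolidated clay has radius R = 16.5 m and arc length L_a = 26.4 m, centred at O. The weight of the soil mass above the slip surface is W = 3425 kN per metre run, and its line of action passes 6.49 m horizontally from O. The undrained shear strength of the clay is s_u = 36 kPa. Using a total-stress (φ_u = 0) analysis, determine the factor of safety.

Taking moments about the centre O, the resisting moment is provided by the undrained shear strength acting along the arc:
M_R = s_u·L_a·R = 36·26.40·16.5 = 15681.6 kN·m/m
M_D = W·d = 3425·6.49 = 22228.2 kN·m/m
FS = M_R / M_D = 15681.6 / 22228.2 = 0.705

FS = 0.71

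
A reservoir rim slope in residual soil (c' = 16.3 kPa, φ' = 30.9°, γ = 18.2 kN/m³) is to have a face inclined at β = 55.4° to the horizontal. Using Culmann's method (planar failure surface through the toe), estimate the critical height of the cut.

H_c = 28.10 m

Culmann's analysis gives the critical failure plane at α_cr = (β + φ')/2 = (55.4 + 30.9)/2 = 43.1°, and the critical height
H_c = (4c'/γ) · sinβ cosφ' / [1 − cos(β − φ')]
    = (4·16.3/18.2) · sin55.4°·cos30.9° / [1 − cos(24.5°)]
    = 3.582 · 0.8231·0.8581 / [1 − 0.9100]
    = 3.582 · 0.7063 / 0.0900
    = 28.10 m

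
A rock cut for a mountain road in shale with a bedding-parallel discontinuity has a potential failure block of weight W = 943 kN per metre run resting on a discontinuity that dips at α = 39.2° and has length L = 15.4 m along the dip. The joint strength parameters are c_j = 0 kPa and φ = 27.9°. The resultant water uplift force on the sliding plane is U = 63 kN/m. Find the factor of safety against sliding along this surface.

Resolving the block weight along and normal to the plane and applying the Mohr–Coulomb strength on the joint:
N' = W cosα − U = 943·cos39.2° − 63 = 667.8 kN/m
Driving force T = W sinα = 943·sin39.2° = 596.0 kN/m
Resisting force R = c_j·L + N'·tanφ = 0·15.4 + 667.8·tan27.9° = 0.0 + 353.6 = 353.6 kN/m
FS = R / T = 353.6 / 596.0 = 0.593

FS = 0.59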